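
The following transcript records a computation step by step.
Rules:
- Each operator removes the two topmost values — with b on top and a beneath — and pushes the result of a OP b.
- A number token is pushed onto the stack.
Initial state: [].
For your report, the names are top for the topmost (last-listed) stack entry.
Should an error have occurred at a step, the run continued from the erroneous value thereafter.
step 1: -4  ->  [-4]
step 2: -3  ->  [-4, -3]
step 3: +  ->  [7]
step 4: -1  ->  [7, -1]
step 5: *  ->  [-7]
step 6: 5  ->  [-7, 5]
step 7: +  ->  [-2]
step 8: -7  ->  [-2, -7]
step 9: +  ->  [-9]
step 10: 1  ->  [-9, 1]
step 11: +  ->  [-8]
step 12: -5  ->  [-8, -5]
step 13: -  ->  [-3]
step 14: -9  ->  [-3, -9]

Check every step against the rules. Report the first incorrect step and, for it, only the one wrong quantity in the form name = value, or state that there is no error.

step 3, top = -7

step 1: push -4: top = -4 -> no discrepancy
step 2: push -3: top = -3 -> confirmed correct
step 3: -4 + -3 = -7 -> not what was recorded
Conclusion: step 3 carries the first error; the entry should be top = -7.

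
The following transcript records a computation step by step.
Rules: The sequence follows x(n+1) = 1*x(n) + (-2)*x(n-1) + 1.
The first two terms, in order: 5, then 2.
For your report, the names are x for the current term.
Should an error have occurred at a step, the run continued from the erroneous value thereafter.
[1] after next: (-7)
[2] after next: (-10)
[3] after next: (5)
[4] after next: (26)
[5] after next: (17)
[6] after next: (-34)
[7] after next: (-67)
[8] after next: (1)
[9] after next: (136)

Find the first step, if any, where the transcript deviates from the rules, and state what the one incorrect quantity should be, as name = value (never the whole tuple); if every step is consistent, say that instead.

Recomputing the run from the initial state:
step 1: x = -7
step 2: x = -10
step 3: x = 5
step 4: x = 26
step 5: x = 17
step 6: x = -34
step 7: x = -67
step 8: x = 2
step 9: x = 137
The first disagreement with the transcript is at step 8, where the value should be x = 2.

step 8, x = 2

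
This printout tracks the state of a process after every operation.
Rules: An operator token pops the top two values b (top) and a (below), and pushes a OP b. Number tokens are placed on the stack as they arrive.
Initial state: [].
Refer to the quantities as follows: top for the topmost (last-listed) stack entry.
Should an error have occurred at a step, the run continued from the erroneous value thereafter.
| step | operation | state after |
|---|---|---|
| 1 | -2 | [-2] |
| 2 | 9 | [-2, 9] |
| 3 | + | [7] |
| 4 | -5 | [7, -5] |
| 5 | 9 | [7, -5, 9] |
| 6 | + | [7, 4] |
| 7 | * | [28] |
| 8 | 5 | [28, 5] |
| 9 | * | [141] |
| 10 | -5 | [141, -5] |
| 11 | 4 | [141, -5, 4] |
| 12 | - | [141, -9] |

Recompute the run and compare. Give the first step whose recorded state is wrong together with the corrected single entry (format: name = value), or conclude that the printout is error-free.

step 9, top = 140

1. push -2: top = -2 (confirmed correct)
2. push 9: top = 9 (no discrepancy)
3. -2 + 9 = 7 (verified)
4. push -5: top = -5 (consistent with the printout)
5. push 9: top = 9 (consistent with the printout)
6. -5 + 9 = 4 (matches)
7. 7 * 4 = 28 (exactly as logged)
8. push 5: top = 5 (verified)
9. 28 * 5 = 140 (first mismatch against the printout)
Step 9 is the first one off; corrected, top = 140.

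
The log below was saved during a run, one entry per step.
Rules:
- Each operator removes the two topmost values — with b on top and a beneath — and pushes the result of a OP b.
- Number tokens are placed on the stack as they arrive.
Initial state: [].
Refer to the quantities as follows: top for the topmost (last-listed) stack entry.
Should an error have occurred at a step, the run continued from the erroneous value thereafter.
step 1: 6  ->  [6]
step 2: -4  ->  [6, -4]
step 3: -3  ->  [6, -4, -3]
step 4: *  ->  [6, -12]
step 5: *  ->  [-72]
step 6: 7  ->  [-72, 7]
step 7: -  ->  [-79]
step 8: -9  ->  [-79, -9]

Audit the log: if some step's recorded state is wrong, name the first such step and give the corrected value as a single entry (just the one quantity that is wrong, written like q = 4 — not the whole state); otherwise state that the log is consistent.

Recomputing the run from the initial state:
step 1: [6]
step 2: [6, -4]
step 3: [6, -4, -3]
step 4: [6, 12]
step 5: [72]
step 6: [72, 7]
step 7: [65]
step 8: [65, -9]
The first disagreement with the log is at step 4, where the value should be top = 12.

step 4, top = 12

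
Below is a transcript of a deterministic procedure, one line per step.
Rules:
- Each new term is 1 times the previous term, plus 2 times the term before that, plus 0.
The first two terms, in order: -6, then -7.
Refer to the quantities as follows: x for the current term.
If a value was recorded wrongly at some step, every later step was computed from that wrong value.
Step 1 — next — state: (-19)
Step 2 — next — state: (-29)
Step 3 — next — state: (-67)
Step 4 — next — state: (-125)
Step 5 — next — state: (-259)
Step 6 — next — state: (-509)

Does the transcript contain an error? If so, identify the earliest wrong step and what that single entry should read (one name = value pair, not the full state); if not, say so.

step 2, x = -33

step 1: x = 1*(-7) + (2)*(-6) + (0) = -19 -> exactly as logged
step 2: x = 1*(-19) + (2)*(-7) + (0) = -33 -> the transcript has a different value
That makes step 2 the first incorrect line — x = -33 is what it should show.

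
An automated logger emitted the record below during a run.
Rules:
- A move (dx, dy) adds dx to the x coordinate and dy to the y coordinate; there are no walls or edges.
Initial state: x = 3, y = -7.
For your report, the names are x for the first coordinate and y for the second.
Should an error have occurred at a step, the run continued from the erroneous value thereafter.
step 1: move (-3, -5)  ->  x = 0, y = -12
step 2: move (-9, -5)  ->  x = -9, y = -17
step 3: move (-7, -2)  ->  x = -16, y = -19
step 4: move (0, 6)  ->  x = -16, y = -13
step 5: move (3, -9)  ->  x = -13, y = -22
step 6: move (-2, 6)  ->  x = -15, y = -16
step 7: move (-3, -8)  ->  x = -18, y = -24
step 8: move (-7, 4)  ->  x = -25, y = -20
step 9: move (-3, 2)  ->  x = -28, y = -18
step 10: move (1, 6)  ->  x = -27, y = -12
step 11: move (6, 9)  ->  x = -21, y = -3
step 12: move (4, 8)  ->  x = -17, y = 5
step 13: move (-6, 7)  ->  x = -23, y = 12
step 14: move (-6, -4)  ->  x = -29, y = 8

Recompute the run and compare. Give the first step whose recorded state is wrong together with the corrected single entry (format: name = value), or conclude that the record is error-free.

Recomputing the run from the initial state:
step 1: x = 0, y = -12
step 2: x = -9, y = -17
step 3: x = -16, y = -19
step 4: x = -16, y = -13
step 5: x = -13, y = -22
step 6: x = -15, y = -16
step 7: x = -18, y = -24
step 8: x = -25, y = -20
step 9: x = -28, y = -18
step 10: x = -27, y = -12
step 11: x = -21, y = -3
step 12: x = -17, y = 5
step 13: x = -23, y = 12
step 14: x = -29, y = 8
This matches the record at every step.

no error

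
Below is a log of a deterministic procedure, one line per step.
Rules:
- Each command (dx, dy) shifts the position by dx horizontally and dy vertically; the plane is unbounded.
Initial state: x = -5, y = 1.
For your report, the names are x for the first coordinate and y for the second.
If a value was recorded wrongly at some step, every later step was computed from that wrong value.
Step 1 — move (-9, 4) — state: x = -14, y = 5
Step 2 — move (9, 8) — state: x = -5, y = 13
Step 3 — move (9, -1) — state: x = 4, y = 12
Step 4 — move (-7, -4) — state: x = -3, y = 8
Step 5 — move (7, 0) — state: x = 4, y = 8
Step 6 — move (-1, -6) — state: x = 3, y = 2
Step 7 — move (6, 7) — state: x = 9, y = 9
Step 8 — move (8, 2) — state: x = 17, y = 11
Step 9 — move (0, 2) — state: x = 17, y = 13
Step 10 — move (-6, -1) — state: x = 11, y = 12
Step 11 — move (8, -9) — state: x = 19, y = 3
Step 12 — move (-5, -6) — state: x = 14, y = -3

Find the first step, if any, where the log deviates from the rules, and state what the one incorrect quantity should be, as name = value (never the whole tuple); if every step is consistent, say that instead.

no error

1. x = -5 + (-9) = -14, y = 1 + (4) = 5 (agrees with the log)
2. x = -14 + (9) = -5, y = 5 + (8) = 13 (exactly as logged)
3. x = -5 + (9) = 4, y = 13 + (-1) = 12 (no discrepancy)
4. x = 4 + (-7) = -3, y = 12 + (-4) = 8 (same as recorded)
5. x = -3 + (7) = 4, y = 8 + (0) = 8 (same as recorded)
6. x = 4 + (-1) = 3, y = 8 + (-6) = 2 (agrees with the log)
7. x = 3 + (6) = 9, y = 2 + (7) = 9 (same as recorded)
8. x = 9 + (8) = 17, y = 9 + (2) = 11 (exactly as logged)
9. x = 17 + (0) = 17, y = 11 + (2) = 13 (matches)
10. x = 17 + (-6) = 11, y = 13 + (-1) = 12 (no discrepancy)
11. x = 11 + (8) = 19, y = 12 + (-9) = 3 (consistent with the log)
12. x = 19 + (-5) = 14, y = 3 + (-6) = -3 (verified)
Each recorded entry agrees with the recomputation.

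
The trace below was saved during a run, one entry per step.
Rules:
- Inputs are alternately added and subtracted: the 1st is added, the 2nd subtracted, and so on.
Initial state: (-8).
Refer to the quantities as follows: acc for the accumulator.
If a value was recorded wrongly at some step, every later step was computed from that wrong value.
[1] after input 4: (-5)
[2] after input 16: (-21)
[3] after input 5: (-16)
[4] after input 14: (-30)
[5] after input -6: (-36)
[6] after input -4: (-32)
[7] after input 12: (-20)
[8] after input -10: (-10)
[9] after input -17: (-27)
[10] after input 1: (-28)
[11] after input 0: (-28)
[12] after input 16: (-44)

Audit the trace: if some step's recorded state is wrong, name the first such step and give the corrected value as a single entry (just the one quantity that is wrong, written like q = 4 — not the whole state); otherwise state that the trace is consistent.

step 1, acc = -4

step 1: acc = -8 + 4 = -4 -> the entry is off here
First deviation found at step 1; the corrected entry is acc = -4.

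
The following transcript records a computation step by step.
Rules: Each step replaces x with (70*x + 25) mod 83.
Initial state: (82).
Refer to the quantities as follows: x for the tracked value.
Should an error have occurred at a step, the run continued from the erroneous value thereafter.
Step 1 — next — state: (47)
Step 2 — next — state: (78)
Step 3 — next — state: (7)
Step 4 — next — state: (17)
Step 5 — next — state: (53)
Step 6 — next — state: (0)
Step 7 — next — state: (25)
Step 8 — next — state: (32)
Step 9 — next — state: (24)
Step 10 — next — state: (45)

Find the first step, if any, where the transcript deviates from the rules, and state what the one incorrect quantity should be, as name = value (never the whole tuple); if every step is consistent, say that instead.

step 1, x = 38

step 1: x = (70*82 + 25) mod 83 = 38 -> not what was recorded
The earliest wrong entry is at step 1: it should read x = 38.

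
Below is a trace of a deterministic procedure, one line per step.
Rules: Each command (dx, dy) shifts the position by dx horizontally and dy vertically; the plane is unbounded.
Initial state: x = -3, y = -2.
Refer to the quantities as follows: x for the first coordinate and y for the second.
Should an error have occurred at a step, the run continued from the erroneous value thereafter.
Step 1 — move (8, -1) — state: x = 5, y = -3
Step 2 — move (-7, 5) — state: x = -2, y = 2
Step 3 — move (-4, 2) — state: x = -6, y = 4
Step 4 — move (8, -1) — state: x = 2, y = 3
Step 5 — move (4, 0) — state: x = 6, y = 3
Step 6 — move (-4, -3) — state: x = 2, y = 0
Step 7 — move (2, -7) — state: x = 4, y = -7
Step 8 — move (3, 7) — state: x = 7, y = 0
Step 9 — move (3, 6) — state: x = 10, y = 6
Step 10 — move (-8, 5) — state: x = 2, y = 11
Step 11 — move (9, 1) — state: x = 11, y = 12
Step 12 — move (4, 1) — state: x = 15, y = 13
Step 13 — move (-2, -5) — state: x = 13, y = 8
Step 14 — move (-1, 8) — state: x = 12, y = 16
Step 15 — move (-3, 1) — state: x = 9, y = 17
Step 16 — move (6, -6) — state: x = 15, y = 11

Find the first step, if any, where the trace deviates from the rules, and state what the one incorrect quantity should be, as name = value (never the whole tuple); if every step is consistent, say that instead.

Recomputing the run from the initial state:
step 1: x = 5, y = -3
step 2: x = -2, y = 2
step 3: x = -6, y = 4
step 4: x = 2, y = 3
step 5: x = 6, y = 3
step 6: x = 2, y = 0
step 7: x = 4, y = -7
step 8: x = 7, y = 0
step 9: x = 10, y = 6
step 10: x = 2, y = 11
step 11: x = 11, y = 12
step 12: x = 15, y = 13
step 13: x = 13, y = 8
step 14: x = 12, y = 16
step 15: x = 9, y = 17
step 16: x = 15, y = 11
This matches the trace at every step.

no error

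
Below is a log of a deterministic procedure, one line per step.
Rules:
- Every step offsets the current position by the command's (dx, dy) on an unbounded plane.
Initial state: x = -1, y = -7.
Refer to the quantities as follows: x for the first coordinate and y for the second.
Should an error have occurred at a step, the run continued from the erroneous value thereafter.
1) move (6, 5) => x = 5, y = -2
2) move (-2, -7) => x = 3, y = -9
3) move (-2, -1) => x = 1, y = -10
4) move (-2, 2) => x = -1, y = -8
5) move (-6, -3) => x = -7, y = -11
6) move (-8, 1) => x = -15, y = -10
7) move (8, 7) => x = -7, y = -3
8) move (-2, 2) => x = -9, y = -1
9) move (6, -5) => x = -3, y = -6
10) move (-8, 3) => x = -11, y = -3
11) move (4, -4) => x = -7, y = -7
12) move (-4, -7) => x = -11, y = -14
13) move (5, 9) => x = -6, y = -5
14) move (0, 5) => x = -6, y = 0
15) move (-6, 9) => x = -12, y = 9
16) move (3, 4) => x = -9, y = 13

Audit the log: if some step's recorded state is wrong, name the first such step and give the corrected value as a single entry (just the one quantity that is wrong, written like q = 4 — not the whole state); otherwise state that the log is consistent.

Recomputing the run from the initial state:
step 1: x = 5, y = -2
step 2: x = 3, y = -9
step 3: x = 1, y = -10
step 4: x = -1, y = -8
step 5: x = -7, y = -11
step 6: x = -15, y = -10
step 7: x = -7, y = -3
step 8: x = -9, y = -1
step 9: x = -3, y = -6
step 10: x = -11, y = -3
step 11: x = -7, y = -7
step 12: x = -11, y = -14
step 13: x = -6, y = -5
step 14: x = -6, y = 0
step 15: x = -12, y = 9
step 16: x = -9, y = 13
This matches the log at every step.

no error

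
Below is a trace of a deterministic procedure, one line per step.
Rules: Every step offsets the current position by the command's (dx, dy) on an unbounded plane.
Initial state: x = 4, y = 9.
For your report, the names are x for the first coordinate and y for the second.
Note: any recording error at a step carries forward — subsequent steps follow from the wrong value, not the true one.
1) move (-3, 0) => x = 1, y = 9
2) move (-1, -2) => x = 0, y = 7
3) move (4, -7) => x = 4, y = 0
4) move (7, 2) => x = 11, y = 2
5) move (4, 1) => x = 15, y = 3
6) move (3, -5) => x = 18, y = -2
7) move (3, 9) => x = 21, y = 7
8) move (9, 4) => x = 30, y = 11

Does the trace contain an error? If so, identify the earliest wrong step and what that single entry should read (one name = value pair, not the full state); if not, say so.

Recomputing the run from the initial state:
step 1: x = 1, y = 9
step 2: x = 0, y = 7
step 3: x = 4, y = 0
step 4: x = 11, y = 2
step 5: x = 15, y = 3
step 6: x = 18, y = -2
step 7: x = 21, y = 7
step 8: x = 30, y = 11
This matches the trace at every step.

no error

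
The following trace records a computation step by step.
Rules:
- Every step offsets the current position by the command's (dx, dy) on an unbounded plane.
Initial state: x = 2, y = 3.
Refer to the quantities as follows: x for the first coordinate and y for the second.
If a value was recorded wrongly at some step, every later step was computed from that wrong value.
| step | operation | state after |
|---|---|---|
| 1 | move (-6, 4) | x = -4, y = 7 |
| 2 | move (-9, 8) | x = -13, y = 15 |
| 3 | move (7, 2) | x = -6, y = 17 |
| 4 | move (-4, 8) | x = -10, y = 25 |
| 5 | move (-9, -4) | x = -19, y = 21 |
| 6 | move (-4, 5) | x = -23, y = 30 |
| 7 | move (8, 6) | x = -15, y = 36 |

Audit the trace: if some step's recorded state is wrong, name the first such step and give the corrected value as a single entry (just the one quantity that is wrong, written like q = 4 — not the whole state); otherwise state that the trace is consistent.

Step 1: x = 2 + (-6) = -4, y = 3 + (4) = 7 — exactly as logged.
Step 2: x = -4 + (-9) = -13, y = 7 + (8) = 15 — checks out.
Step 3: x = -13 + (7) = -6, y = 15 + (2) = 17 — same as recorded.
Step 4: x = -6 + (-4) = -10, y = 17 + (8) = 25 — consistent with the trace.
Step 5: x = -10 + (-9) = -19, y = 25 + (-4) = 21 — same as recorded.
Step 6: x = -19 + (-4) = -23, y = 21 + (5) = 26 — the recorded entry deviates here.
Conclusion: step 6 carries the first error; the entry should be y = 26.

step 6, y = 26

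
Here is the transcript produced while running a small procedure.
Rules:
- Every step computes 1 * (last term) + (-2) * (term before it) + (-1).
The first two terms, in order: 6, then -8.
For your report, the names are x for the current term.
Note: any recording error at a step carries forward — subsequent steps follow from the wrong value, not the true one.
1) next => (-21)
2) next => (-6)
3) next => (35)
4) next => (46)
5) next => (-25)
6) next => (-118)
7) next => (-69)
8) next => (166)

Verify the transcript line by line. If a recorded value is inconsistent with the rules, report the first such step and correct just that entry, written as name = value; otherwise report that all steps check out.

1. x = 1*(-8) + (-2)*(6) + (-1) = -21 (checks out)
2. x = 1*(-21) + (-2)*(-8) + (-1) = -6 (exactly as logged)
3. x = 1*(-6) + (-2)*(-21) + (-1) = 35 (confirmed correct)
4. x = 1*(35) + (-2)*(-6) + (-1) = 46 (no discrepancy)
5. x = 1*(46) + (-2)*(35) + (-1) = -25 (no discrepancy)
6. x = 1*(-25) + (-2)*(46) + (-1) = -118 (exactly as logged)
7. x = 1*(-118) + (-2)*(-25) + (-1) = -69 (matches)
8. x = 1*(-69) + (-2)*(-118) + (-1) = 166 (matches)
All steps check out; nothing to correct.

no error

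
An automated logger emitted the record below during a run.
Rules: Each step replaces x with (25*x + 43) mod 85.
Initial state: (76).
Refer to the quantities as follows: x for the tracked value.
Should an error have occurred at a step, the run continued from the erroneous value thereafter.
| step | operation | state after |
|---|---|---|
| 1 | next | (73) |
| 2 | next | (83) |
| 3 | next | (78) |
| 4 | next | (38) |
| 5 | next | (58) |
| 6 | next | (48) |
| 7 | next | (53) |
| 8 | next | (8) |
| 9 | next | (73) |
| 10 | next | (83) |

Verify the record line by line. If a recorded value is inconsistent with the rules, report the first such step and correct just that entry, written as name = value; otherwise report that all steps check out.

step 1: x = (25*76 + 43) mod 85 = 73 -> no discrepancy
step 2: x = (25*73 + 43) mod 85 = 83 -> in agreement
step 3: x = (25*83 + 43) mod 85 = 78 -> exactly as logged
step 4: x = (25*78 + 43) mod 85 = 38 -> in agreement
step 5: x = (25*38 + 43) mod 85 = 58 -> agrees with the record
step 6: x = (25*58 + 43) mod 85 = 48 -> matches
step 7: x = (25*48 + 43) mod 85 = 53 -> in agreement
step 8: x = (25*53 + 43) mod 85 = 8 -> matches
step 9: x = (25*8 + 43) mod 85 = 73 -> no discrepancy
step 10: x = (25*73 + 43) mod 85 = 83 -> in agreement
Nothing is out of place; the run is error-free.

no error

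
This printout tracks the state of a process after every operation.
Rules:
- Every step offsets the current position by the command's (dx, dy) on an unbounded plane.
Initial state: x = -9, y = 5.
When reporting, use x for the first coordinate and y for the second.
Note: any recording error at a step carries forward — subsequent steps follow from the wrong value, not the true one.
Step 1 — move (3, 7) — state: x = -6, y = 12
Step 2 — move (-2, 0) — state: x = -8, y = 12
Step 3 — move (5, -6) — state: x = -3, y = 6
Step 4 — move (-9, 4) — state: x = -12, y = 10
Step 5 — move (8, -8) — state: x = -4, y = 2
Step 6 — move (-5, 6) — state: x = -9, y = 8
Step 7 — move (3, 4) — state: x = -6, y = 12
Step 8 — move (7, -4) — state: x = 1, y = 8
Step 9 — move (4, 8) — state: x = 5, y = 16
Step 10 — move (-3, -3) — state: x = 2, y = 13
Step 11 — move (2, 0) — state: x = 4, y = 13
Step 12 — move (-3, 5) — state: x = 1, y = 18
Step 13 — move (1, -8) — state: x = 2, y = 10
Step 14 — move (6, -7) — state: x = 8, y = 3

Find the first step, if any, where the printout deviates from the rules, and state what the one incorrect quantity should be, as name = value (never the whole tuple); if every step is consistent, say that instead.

Step 1: x = -9 + (3) = -6, y = 5 + (7) = 12 — checks out.
Step 2: x = -6 + (-2) = -8, y = 12 + (0) = 12 — confirmed correct.
Step 3: x = -8 + (5) = -3, y = 12 + (-6) = 6 — agrees with the printout.
Step 4: x = -3 + (-9) = -12, y = 6 + (4) = 10 — verified.
Step 5: x = -12 + (8) = -4, y = 10 + (-8) = 2 — matches.
Step 6: x = -4 + (-5) = -9, y = 2 + (6) = 8 — checks out.
Step 7: x = -9 + (3) = -6, y = 8 + (4) = 12 — agrees with the printout.
Step 8: x = -6 + (7) = 1, y = 12 + (-4) = 8 — agrees with the printout.
Step 9: x = 1 + (4) = 5, y = 8 + (8) = 16 — confirmed correct.
Step 10: x = 5 + (-3) = 2, y = 16 + (-3) = 13 — no discrepancy.
Step 11: x = 2 + (2) = 4, y = 13 + (0) = 13 — no discrepancy.
Step 12: x = 4 + (-3) = 1, y = 13 + (5) = 18 — in agreement.
Step 13: x = 1 + (1) = 2, y = 18 + (-8) = 10 — confirmed correct.
Step 14: x = 2 + (6) = 8, y = 10 + (-7) = 3 — consistent with the printout.
Every step is consistent.

no error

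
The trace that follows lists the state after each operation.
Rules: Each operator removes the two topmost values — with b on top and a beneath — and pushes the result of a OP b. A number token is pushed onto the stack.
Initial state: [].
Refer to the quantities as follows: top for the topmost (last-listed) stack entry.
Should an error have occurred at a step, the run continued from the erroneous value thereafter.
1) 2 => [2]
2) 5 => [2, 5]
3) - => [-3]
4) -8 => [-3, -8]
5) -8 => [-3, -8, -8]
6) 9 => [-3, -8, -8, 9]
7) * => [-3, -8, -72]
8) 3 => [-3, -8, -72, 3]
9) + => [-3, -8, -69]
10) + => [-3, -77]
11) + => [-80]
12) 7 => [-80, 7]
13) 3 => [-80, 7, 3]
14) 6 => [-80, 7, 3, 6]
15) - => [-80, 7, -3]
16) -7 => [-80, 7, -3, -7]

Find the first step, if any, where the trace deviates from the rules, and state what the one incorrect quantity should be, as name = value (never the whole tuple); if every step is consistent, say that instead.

no error

1. push 2: top = 2 (no discrepancy)
2. push 5: top = 5 (agrees with the trace)
3. 2 - 5 = -3 (exactly as logged)
4. push -8: top = -8 (confirmed correct)
5. push -8: top = -8 (verified)
6. push 9: top = 9 (checks out)
7. -8 * 9 = -72 (matches)
8. push 3: top = 3 (in agreement)
9. -72 + 3 = -69 (exactly as logged)
10. -8 + -69 = -77 (matches)
11. -3 + -77 = -80 (consistent with the trace)
12. push 7: top = 7 (verified)
13. push 3: top = 3 (same as recorded)
14. push 6: top = 6 (in agreement)
15. 3 - 6 = -3 (in agreement)
16. push -7: top = -7 (same as recorded)
Each recorded entry agrees with the recomputation.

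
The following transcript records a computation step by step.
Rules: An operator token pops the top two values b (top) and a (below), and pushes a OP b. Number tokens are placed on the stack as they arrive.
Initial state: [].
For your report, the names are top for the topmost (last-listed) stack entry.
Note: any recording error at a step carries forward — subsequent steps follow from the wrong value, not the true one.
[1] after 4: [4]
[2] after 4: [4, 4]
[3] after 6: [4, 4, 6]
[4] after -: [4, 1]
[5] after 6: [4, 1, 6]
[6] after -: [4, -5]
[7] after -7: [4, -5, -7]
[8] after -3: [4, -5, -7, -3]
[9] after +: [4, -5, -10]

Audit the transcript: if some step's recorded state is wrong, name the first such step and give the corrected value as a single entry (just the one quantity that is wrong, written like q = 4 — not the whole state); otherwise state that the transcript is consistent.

1. push 4: top = 4 (same as recorded)
2. push 4: top = 4 (exactly as logged)
3. push 6: top = 6 (exactly as logged)
4. 4 - 6 = -2 (the recorded entry deviates here)
That makes step 4 the first incorrect line — top = -2 is what it should show.

step 4, top = -2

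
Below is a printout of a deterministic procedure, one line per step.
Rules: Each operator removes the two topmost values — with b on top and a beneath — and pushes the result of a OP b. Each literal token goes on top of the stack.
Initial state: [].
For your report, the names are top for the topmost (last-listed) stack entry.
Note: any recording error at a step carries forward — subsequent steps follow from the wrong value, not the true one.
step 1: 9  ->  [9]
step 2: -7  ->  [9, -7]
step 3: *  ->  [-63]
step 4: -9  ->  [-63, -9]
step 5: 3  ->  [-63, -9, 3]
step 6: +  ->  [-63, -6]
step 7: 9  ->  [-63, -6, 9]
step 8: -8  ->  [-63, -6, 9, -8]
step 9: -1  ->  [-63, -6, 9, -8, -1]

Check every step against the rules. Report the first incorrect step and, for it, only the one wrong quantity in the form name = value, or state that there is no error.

no error

step 1: push 9: top = 9 -> in agreement
step 2: push -7: top = -7 -> checks out
step 3: 9 * -7 = -63 -> no discrepancy
step 4: push -9: top = -9 -> confirmed correct
step 5: push 3: top = 3 -> no discrepancy
step 6: -9 + 3 = -6 -> checks out
step 7: push 9: top = 9 -> no discrepancy
step 8: push -8: top = -8 -> verified
step 9: push -1: top = -1 -> matches
Each recorded entry agrees with the recomputation.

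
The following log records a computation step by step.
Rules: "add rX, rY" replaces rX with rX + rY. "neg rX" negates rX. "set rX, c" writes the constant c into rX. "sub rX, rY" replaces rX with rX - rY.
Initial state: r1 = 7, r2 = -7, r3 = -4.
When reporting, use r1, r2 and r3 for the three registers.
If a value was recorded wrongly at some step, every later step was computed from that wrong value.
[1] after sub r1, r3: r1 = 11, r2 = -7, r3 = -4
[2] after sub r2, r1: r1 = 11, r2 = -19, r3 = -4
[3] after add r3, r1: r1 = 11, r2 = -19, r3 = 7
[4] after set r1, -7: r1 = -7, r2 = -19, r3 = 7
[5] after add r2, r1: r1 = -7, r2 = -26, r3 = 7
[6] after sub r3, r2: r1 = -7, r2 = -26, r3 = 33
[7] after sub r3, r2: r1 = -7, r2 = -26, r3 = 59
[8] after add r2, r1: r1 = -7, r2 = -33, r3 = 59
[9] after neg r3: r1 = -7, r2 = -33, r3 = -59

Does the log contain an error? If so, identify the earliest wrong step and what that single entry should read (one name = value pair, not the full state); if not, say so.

step 2, r2 = -18

1. r1 = 7 - -4 = 11 (no discrepancy)
2. r2 = -7 - 11 = -18 (the entry is off here)
First deviation found at step 2; the corrected entry is r2 = -18.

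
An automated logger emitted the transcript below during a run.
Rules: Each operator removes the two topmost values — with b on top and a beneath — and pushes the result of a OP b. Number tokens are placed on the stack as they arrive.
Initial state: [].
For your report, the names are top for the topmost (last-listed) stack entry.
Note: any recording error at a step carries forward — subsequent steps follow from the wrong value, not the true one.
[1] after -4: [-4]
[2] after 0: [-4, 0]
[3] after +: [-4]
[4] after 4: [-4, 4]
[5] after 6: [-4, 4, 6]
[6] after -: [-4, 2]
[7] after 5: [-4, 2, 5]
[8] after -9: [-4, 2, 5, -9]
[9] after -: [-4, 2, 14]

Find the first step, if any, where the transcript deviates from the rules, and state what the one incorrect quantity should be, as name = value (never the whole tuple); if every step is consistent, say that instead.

step 6, top = -2

Recomputing the run from the initial state:
step 1: [-4]
step 2: [-4, 0]
step 3: [-4]
step 4: [-4, 4]
step 5: [-4, 4, 6]
step 6: [-4, -2]
step 7: [-4, -2, 5]
step 8: [-4, -2, 5, -9]
step 9: [-4, -2, 14]
The first disagreement with the transcript is at step 6, where the value should be top = -2.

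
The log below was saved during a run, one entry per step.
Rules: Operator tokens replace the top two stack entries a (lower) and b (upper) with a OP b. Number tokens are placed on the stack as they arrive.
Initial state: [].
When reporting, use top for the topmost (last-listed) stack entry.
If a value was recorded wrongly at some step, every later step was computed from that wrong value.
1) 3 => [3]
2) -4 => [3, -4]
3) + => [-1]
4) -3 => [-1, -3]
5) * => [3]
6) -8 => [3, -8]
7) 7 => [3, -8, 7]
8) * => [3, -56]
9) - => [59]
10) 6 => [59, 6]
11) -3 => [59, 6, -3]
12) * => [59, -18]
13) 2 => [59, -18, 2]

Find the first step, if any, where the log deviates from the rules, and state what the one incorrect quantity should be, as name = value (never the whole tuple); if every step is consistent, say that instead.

no error

Recomputing the run from the initial state:
step 1: [3]
step 2: [3, -4]
step 3: [-1]
step 4: [-1, -3]
step 5: [3]
step 6: [3, -8]
step 7: [3, -8, 7]
step 8: [3, -56]
step 9: [59]
step 10: [59, 6]
step 11: [59, 6, -3]
step 12: [59, -18]
step 13: [59, -18, 2]
This matches the log at every step.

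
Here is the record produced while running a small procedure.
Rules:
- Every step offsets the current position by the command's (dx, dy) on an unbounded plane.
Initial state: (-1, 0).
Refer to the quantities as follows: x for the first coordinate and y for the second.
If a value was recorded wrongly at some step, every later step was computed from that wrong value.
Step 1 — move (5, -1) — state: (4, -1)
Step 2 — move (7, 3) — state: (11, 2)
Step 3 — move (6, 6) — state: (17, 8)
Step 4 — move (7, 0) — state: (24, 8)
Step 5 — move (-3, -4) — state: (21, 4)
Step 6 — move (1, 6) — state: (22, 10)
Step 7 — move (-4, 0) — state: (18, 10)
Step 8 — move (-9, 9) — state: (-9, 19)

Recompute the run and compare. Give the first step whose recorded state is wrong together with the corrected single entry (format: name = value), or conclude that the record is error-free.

Recomputing the run from the initial state:
step 1: x = 4, y = -1
step 2: x = 11, y = 2
step 3: x = 17, y = 8
step 4: x = 24, y = 8
step 5: x = 21, y = 4
step 6: x = 22, y = 10
step 7: x = 18, y = 10
step 8: x = 9, y = 19
The first disagreement with the record is at step 8, where the value should be x = 9.

step 8, x = 9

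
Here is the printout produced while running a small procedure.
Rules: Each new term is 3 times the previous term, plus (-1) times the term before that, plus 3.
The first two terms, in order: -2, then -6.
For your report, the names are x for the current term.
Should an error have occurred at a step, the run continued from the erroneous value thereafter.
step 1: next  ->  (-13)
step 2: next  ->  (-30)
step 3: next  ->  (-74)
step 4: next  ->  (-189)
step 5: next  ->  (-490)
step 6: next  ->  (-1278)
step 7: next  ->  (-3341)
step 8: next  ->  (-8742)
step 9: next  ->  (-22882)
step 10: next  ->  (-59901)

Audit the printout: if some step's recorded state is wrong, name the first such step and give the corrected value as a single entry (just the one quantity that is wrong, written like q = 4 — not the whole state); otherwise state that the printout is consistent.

no error

Recomputing the run from the initial state:
step 1: x = -13
step 2: x = -30
step 3: x = -74
step 4: x = -189
step 5: x = -490
step 6: x = -1278
step 7: x = -3341
step 8: x = -8742
step 9: x = -22882
step 10: x = -59901
This matches the printout at every step.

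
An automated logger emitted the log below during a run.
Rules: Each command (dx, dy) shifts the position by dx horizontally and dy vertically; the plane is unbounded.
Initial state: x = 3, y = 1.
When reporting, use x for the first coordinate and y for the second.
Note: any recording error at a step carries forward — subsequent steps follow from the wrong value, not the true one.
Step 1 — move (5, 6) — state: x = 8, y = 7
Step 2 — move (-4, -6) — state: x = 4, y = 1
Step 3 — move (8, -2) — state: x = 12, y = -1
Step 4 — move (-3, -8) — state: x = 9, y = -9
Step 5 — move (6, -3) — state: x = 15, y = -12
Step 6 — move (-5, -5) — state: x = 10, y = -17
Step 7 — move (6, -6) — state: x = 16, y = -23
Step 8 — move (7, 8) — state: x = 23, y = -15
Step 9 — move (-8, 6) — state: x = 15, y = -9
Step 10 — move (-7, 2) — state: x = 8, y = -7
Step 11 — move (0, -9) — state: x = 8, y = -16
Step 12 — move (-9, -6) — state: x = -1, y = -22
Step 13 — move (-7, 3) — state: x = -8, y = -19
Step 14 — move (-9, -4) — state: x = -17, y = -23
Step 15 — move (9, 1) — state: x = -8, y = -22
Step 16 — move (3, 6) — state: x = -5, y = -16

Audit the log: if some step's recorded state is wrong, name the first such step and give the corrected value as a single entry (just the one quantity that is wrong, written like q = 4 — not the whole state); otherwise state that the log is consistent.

step 1: x = 3 + (5) = 8, y = 1 + (6) = 7 -> exactly as logged
step 2: x = 8 + (-4) = 4, y = 7 + (-6) = 1 -> verified
step 3: x = 4 + (8) = 12, y = 1 + (-2) = -1 -> exactly as logged
step 4: x = 12 + (-3) = 9, y = -1 + (-8) = -9 -> exactly as logged
step 5: x = 9 + (6) = 15, y = -9 + (-3) = -12 -> same as recorded
step 6: x = 15 + (-5) = 10, y = -12 + (-5) = -17 -> consistent with the log
step 7: x = 10 + (6) = 16, y = -17 + (-6) = -23 -> confirmed correct
step 8: x = 16 + (7) = 23, y = -23 + (8) = -15 -> checks out
step 9: x = 23 + (-8) = 15, y = -15 + (6) = -9 -> no discrepancy
step 10: x = 15 + (-7) = 8, y = -9 + (2) = -7 -> matches
step 11: x = 8 + (0) = 8, y = -7 + (-9) = -16 -> in agreement
step 12: x = 8 + (-9) = -1, y = -16 + (-6) = -22 -> matches
step 13: x = -1 + (-7) = -8, y = -22 + (3) = -19 -> checks out
step 14: x = -8 + (-9) = -17, y = -19 + (-4) = -23 -> matches
step 15: x = -17 + (9) = -8, y = -23 + (1) = -22 -> verified
step 16: x = -8 + (3) = -5, y = -22 + (6) = -16 -> no discrepancy
No step deviates from the rules.

no error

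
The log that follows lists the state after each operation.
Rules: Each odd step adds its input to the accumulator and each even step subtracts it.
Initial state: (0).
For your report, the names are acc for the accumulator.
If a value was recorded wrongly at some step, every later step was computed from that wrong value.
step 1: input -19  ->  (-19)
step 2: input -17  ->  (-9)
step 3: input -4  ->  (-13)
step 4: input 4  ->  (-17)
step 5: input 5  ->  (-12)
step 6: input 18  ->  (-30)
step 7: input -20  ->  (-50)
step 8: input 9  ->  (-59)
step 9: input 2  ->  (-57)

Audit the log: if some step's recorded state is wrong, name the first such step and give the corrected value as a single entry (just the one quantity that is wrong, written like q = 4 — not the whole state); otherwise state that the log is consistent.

step 2, acc = -2

1. acc = 0 + -19 = -19 (confirmed correct)
2. acc = -19 - -17 = -2 (the recorded entry deviates here)
The earliest wrong entry is at step 2: it should read acc = -2.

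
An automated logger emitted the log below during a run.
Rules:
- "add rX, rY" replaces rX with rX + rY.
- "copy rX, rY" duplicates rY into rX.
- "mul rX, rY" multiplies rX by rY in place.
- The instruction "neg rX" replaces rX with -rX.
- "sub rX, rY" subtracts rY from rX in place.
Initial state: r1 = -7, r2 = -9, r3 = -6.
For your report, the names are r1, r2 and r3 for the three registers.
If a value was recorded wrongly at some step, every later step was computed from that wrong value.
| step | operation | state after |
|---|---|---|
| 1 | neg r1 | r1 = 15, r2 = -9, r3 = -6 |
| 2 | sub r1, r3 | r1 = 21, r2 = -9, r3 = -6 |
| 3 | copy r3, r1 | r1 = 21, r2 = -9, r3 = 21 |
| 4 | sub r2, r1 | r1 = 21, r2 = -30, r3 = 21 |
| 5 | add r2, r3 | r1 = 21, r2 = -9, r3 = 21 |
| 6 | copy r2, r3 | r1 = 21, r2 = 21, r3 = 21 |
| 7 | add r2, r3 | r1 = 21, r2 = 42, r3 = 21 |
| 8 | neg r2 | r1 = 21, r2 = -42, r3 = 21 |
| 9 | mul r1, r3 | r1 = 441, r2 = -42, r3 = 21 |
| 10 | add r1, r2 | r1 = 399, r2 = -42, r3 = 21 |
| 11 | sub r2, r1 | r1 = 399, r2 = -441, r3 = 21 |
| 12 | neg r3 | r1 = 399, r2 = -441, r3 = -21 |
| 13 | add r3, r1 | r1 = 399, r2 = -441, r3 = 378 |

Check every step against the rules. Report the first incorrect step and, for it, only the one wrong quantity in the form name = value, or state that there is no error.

step 1, r1 = 7

Step 1: r1 = -(-7) = 7 — the entry is off here.
The audit stops at step 1: the recorded entry is wrong and should be r1 = 7.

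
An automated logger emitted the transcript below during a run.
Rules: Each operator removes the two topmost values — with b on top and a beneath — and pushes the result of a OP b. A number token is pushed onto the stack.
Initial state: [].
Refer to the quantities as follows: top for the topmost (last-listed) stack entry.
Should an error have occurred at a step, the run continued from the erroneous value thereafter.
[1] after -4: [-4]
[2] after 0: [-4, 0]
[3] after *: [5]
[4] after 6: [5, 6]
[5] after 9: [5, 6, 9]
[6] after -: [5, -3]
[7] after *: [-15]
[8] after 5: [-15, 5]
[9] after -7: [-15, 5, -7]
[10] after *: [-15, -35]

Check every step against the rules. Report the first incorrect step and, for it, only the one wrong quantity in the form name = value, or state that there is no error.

step 3, top = 0

Recomputing the run from the initial state:
step 1: [-4]
step 2: [-4, 0]
step 3: [0]
step 4: [0, 6]
step 5: [0, 6, 9]
step 6: [0, -3]
step 7: [0]
step 8: [0, 5]
step 9: [0, 5, -7]
step 10: [0, -35]
The first disagreement with the transcript is at step 3, where the value should be top = 0.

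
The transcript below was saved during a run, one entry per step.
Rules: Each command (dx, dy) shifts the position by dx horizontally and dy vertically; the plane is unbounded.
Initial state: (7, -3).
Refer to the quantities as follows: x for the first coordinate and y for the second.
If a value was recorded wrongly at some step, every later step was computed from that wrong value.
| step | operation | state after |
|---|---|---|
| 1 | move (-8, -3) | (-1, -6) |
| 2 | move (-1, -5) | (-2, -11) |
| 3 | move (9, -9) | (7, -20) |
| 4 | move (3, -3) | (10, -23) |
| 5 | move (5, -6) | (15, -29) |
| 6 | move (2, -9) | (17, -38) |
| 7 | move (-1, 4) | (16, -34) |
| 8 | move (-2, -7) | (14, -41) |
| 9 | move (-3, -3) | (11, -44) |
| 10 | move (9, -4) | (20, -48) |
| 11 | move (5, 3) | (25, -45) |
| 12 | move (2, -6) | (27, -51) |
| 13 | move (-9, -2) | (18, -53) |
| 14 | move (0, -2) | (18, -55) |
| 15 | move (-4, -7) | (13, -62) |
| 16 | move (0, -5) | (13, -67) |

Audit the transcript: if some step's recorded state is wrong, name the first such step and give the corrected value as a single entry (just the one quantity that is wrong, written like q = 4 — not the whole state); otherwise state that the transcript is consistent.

step 15, x = 14

Recomputing the run from the initial state:
step 1: x = -1, y = -6
step 2: x = -2, y = -11
step 3: x = 7, y = -20
step 4: x = 10, y = -23
step 5: x = 15, y = -29
step 6: x = 17, y = -38
step 7: x = 16, y = -34
step 8: x = 14, y = -41
step 9: x = 11, y = -44
step 10: x = 20, y = -48
step 11: x = 25, y = -45
step 12: x = 27, y = -51
step 13: x = 18, y = -53
step 14: x = 18, y = -55
step 15: x = 14, y = -62
step 16: x = 14, y = -67
The first disagreement with the transcript is at step 15, where the value should be x = 14.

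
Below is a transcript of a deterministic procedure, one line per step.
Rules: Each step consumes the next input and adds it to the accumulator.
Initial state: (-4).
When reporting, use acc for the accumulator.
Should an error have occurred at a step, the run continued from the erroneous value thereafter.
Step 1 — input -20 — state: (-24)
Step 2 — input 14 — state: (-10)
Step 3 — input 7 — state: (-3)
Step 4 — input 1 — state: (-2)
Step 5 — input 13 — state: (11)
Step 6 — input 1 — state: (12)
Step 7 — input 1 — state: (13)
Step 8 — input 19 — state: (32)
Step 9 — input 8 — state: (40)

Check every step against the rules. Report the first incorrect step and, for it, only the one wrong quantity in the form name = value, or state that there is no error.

no error

1. acc = -4 + -20 = -24 (exactly as logged)
2. acc = -24 + 14 = -10 (confirmed correct)
3. acc = -10 + 7 = -3 (no discrepancy)
4. acc = -3 + 1 = -2 (checks out)
5. acc = -2 + 13 = 11 (exactly as logged)
6. acc = 11 + 1 = 12 (matches)
7. acc = 12 + 1 = 13 (confirmed correct)
8. acc = 13 + 19 = 32 (consistent with the transcript)
9. acc = 32 + 8 = 40 (same as recorded)
All steps check out; nothing to correct.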